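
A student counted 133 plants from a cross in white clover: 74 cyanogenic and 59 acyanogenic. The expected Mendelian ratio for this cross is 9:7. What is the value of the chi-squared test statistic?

Under the 9:7 hypothesis (Σ ratio = 16, N = 133):
  cyanogenic: 133 × 9/16 = 74.8125
  acyanogenic: 133 × 7/16 = 58.1875
χ² = Σ (O − E)² / E
  cyanogenic: (74 − 74.8125)² / 74.8125 = 0.0088
  acyanogenic: (59 − 58.1875)² / 58.1875 = 0.0113
χ² = 0.0088 + 0.0113 = 0.0201 ≈ 0.020

0.020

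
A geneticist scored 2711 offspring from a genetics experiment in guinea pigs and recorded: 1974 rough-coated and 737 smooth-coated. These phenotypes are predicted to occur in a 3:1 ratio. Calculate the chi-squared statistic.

6.906

Expected counts for N = 2711 under a 3:1 ratio (total parts = 4):
  rough-coated: 2711 × 3/4 = 2033.25
  smooth-coated: 2711 × 1/4 = 677.75
χ² = Σ (O − E)² / E
  rough-coated: (1974 − 2033.25)² / 2033.25 = 1.7266
  smooth-coated: (737 − 677.75)² / 677.75 = 5.1797
χ² = 1.7266 + 5.1797 = 6.9063 ≈ 6.906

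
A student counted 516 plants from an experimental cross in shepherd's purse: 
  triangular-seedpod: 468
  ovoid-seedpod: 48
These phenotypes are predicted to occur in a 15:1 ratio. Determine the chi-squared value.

Total ratio parts = 16. Expected numbers out of 516:
  triangular-seedpod: 516 × 15/16 = 483.75
  ovoid-seedpod: 516 × 1/16 = 32.25
χ² = Σ (O − E)² / E
  triangular-seedpod: (468 − 483.75)² / 483.75 = 0.5128
  ovoid-seedpod: (48 − 32.25)² / 32.25 = 7.6919
χ² = 0.5128 + 7.6919 = 8.2047 ≈ 8.205

8.205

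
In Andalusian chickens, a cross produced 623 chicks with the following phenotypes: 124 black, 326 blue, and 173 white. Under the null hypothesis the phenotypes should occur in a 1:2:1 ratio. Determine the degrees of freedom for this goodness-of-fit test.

A goodness-of-fit test with 3 phenotype classes has df = 3 − 1 = 2.

2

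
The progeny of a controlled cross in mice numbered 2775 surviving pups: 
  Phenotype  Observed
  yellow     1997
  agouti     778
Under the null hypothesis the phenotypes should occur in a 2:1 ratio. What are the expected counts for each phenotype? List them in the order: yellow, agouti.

1850, 925

Total ratio parts = 3. Expected numbers out of 2775:
  yellow: 2775 × 2/3 = 1850
  agouti: 2775 × 1/3 = 925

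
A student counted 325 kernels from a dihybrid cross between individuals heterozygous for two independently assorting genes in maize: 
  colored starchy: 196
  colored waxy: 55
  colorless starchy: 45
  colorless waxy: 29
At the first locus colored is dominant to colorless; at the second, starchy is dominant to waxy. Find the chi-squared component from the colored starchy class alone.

0.951

A dihybrid F₂ with independent assortment and complete dominance at both loci gives a 9:3:3:1 phenotypic ratio.
The 9:3:3:1 ratio has 16 parts, so with N = 325 the expected counts are:
  colored starchy: 325 × 9/16 = 182.8125
  colored waxy: 325 × 3/16 = 60.9375
  colorless starchy: 325 × 3/16 = 60.9375
  colorless waxy: 325 × 1/16 = 20.3125
Contribution of colored starchy: (196 − 182.8125)² / 182.8125 = 0.9513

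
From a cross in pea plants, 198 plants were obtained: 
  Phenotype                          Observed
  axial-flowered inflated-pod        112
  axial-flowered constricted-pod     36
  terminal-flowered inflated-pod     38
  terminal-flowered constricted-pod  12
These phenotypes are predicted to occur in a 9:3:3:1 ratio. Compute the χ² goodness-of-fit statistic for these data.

0.070

Total ratio parts = 16. Expected numbers out of 198:
  axial-flowered inflated-pod: 198 × 9/16 = 111.375
  axial-flowered constricted-pod: 198 × 3/16 = 37.125
  terminal-flowered inflated-pod: 198 × 3/16 = 37.125
  terminal-flowered constricted-pod: 198 × 1/16 = 12.375
χ² = Σ (O − E)² / E
  axial-flowered inflated-pod: (112 − 111.375)² / 111.375 = 0.0035
  axial-flowered constricted-pod: (36 − 37.125)² / 37.125 = 0.0341
  terminal-flowered inflated-pod: (38 − 37.125)² / 37.125 = 0.0206
  terminal-flowered constricted-pod: (12 − 12.375)² / 12.375 = 0.0114
χ² = 0.0035 + 0.0341 + 0.0206 + 0.0114 = 0.0696 ≈ 0.070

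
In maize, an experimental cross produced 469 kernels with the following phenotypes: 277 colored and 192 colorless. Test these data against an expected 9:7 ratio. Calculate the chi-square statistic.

Expected counts for N = 469 under a 9:7 ratio (total parts = 16):
  colored: 469 × 9/16 = 263.8125
  colorless: 469 × 7/16 = 205.1875
χ² = Σ (O − E)² / E
  colored: (277 − 263.8125)² / 263.8125 = 0.6592
  colorless: (192 − 205.1875)² / 205.1875 = 0.8476
χ² = 0.6592 + 0.8476 = 1.5068 ≈ 1.507

1.507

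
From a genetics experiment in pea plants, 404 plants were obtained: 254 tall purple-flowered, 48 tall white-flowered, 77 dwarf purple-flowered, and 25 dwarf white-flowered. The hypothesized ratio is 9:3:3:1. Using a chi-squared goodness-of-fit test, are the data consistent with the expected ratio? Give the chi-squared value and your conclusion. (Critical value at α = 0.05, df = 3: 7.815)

13.338; not consistent

Expected counts for N = 404 under a 9:3:3:1 ratio (total parts = 16):
  tall purple-flowered: 404 × 9/16 = 227.25
  tall white-flowered: 404 × 3/16 = 75.75
  dwarf purple-flowered: 404 × 3/16 = 75.75
  dwarf white-flowered: 404 × 1/16 = 25.25
χ² = Σ (O − E)² / E
  tall purple-flowered: (254 − 227.25)² / 227.25 = 3.1488
  tall white-flowered: (48 − 75.75)² / 75.75 = 10.1658
  dwarf purple-flowered: (77 − 75.75)² / 75.75 = 0.0206
  dwarf white-flowered: (25 − 25.25)² / 25.25 = 0.0025
χ² = 3.1488 + 10.1658 + 0.0206 + 0.0025 = 13.3377 ≈ 13.338
Degrees of freedom = 4 − 1 = 3; critical value at α = 0.05 is 7.815.
Since 13.338 > 7.815, we reject the null hypothesis — the data do not fit the 9:3:3:1 ratio.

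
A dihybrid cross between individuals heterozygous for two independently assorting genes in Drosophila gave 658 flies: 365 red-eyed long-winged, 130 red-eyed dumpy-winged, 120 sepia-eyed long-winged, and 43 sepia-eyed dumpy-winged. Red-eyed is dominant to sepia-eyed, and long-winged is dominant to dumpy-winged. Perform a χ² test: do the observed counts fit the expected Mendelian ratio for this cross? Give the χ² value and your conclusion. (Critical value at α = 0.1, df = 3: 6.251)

0.605; consistent

A dihybrid F₂ with independent assortment and complete dominance at both loci gives a 9:3:3:1 phenotypic ratio.
Total ratio parts = 16. Expected numbers out of 658:
  red-eyed long-winged: 658 × 9/16 = 370.125
  red-eyed dumpy-winged: 658 × 3/16 = 123.375
  sepia-eyed long-winged: 658 × 3/16 = 123.375
  sepia-eyed dumpy-winged: 658 × 1/16 = 41.125
χ² = Σ (O − E)² / E
  red-eyed long-winged: (365 − 370.125)² / 370.125 = 0.0710
  red-eyed dumpy-winged: (130 − 123.375)² / 123.375 = 0.3557
  sepia-eyed long-winged: (120 − 123.375)² / 123.375 = 0.0923
  sepia-eyed dumpy-winged: (43 − 41.125)² / 41.125 = 0.0855
χ² = 0.0710 + 0.3557 + 0.0923 + 0.0855 = 0.6045 ≈ 0.605
Degrees of freedom = 4 − 1 = 3; critical value at α = 0.1 is 6.251.
Since 0.605 < 6.251, we fail to reject the null hypothesis — the data are consistent with the 9:3:3:1 ratio.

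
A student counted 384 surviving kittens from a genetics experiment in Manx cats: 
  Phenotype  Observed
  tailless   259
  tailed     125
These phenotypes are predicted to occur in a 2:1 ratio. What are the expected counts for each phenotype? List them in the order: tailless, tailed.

Expected counts for N = 384 under a 2:1 ratio (total parts = 3):
  tailless: 384 × 2/3 = 256
  tailed: 384 × 1/3 = 128

256, 128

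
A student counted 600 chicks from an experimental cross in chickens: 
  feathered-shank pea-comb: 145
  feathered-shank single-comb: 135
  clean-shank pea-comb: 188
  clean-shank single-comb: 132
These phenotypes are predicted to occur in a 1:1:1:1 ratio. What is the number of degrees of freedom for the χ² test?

3

A goodness-of-fit test with 4 phenotype classes has df = 4 − 1 = 3.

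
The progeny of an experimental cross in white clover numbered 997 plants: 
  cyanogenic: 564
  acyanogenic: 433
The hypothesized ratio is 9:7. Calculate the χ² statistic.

0.041

Expected counts for N = 997 under a 9:7 ratio (total parts = 16):
  cyanogenic: 997 × 9/16 = 560.8125
  acyanogenic: 997 × 7/16 = 436.1875
χ² = Σ (O − E)² / E
  cyanogenic: (564 − 560.8125)² / 560.8125 = 0.0181
  acyanogenic: (433 − 436.1875)² / 436.1875 = 0.0233
χ² = 0.0181 + 0.0233 = 0.0414 ≈ 0.041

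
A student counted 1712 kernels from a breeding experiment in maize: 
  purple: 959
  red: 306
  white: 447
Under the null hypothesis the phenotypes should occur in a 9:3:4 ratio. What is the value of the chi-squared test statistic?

Expected counts for N = 1712 under a 9:3:4 ratio (total parts = 16):
  purple: 1712 × 9/16 = 963
  red: 1712 × 3/16 = 321
  white: 1712 × 4/16 = 428
χ² = Σ (O − E)² / E
  purple: (959 − 963)² / 963 = 0.0166
  red: (306 − 321)² / 321 = 0.7009
  white: (447 − 428)² / 428 = 0.8435
χ² = 0.0166 + 0.7009 + 0.8435 = 1.561

1.561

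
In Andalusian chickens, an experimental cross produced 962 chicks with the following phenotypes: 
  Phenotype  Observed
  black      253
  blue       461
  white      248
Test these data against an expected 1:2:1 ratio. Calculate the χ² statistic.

Under the 1:2:1 hypothesis (Σ ratio = 4, N = 962):
  black: 962 × 1/4 = 240.5
  blue: 962 × 2/4 = 481
  white: 962 × 1/4 = 240.5
χ² = Σ (O − E)² / E
  black: (253 − 240.5)² / 240.5 = 0.6497
  blue: (461 − 481)² / 481 = 0.8316
  white: (248 − 240.5)² / 240.5 = 0.2339
χ² = 0.6497 + 0.8316 + 0.2339 = 1.7152 ≈ 1.715

1.715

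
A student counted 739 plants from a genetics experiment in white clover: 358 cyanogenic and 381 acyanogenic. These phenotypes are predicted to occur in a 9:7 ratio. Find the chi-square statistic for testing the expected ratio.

Under the 9:7 hypothesis (Σ ratio = 16, N = 739):
  cyanogenic: 739 × 9/16 = 415.6875
  acyanogenic: 739 × 7/16 = 323.3125
χ² = Σ (O − E)² / E
  cyanogenic: (358 − 415.6875)² / 415.6875 = 8.0056
  acyanogenic: (381 − 323.3125)² / 323.3125 = 10.2930
χ² = 8.0056 + 10.2930 = 18.2986 ≈ 18.299

18.299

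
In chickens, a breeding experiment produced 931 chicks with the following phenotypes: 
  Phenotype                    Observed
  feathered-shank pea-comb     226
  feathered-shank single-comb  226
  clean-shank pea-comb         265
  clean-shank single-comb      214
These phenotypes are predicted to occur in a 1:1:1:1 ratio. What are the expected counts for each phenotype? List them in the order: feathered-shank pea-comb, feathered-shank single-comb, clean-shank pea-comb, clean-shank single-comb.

232.75, 232.75, 232.75, 232.75

The 1:1:1:1 ratio has 4 parts, so with N = 931 the expected counts are:
  feathered-shank pea-comb: 931 × 1/4 = 232.75
  feathered-shank single-comb: 931 × 1/4 = 232.75
  clean-shank pea-comb: 931 × 1/4 = 232.75
  clean-shank single-comb: 931 × 1/4 = 232.75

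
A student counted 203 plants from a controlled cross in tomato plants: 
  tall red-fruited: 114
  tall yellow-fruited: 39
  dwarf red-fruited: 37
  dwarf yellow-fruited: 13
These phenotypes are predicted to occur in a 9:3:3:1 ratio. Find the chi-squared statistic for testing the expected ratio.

Total ratio parts = 16. Expected numbers out of 203:
  tall red-fruited: 203 × 9/16 = 114.1875
  tall yellow-fruited: 203 × 3/16 = 38.0625
  dwarf red-fruited: 203 × 3/16 = 38.0625
  dwarf yellow-fruited: 203 × 1/16 = 12.6875
χ² = Σ (O − E)² / E
  tall red-fruited: (114 − 114.1875)² / 114.1875 = 0.0003
  tall yellow-fruited: (39 − 38.0625)² / 38.0625 = 0.0231
  dwarf red-fruited: (37 − 38.0625)² / 38.0625 = 0.0297
  dwarf yellow-fruited: (13 − 12.6875)² / 12.6875 = 0.0077
χ² = 0.0003 + 0.0231 + 0.0297 + 0.0077 = 0.0608 ≈ 0.061

0.061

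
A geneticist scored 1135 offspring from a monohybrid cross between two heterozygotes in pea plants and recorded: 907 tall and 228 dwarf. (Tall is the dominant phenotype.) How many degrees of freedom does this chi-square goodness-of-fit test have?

For a monohybrid cross between heterozygotes with complete dominance, the expected phenotypic ratio is 3:1.
A goodness-of-fit test with 2 phenotype classes has df = 2 − 1 = 1.

1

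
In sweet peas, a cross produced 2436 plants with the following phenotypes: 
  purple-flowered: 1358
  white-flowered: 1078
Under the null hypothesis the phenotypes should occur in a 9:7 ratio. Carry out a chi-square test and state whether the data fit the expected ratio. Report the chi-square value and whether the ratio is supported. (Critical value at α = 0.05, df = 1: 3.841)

0.250; consistent

Under the 9:7 hypothesis (Σ ratio = 16, N = 2436):
  purple-flowered: 2436 × 9/16 = 1370.25
  white-flowered: 2436 × 7/16 = 1065.75
χ² = Σ (O − E)² / E
  purple-flowered: (1358 − 1370.25)² / 1370.25 = 0.1095
  white-flowered: (1078 − 1065.75)² / 1065.75 = 0.1408
χ² = 0.1095 + 0.1408 = 0.2503 ≈ 0.250
Degrees of freedom = 2 − 1 = 1; critical value at α = 0.05 is 3.841.
Since 0.250 < 3.841, we fail to reject the null hypothesis — the data are consistent with the 9:7 ratio.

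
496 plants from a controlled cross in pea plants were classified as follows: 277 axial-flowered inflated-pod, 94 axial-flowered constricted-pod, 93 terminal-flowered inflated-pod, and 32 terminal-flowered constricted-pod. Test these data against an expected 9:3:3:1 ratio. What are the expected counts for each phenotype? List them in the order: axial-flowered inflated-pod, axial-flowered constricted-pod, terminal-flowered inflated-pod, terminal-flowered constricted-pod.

Total ratio parts = 16. Expected numbers out of 496:
  axial-flowered inflated-pod: 496 × 9/16 = 279
  axial-flowered constricted-pod: 496 × 3/16 = 93
  terminal-flowered inflated-pod: 496 × 3/16 = 93
  terminal-flowered constricted-pod: 496 × 1/16 = 31

279, 93, 93, 31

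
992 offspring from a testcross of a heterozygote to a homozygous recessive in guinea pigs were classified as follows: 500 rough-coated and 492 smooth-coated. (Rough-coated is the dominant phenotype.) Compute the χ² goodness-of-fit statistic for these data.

0.065

A testcross of a heterozygote (Aa × aa) gives a 1:1 phenotypic ratio.
Under the 1:1 hypothesis (Σ ratio = 2, N = 992):
  rough-coated: 992 × 1/2 = 496
  smooth-coated: 992 × 1/2 = 496
χ² = Σ (O − E)² / E
  rough-coated: (500 − 496)² / 496 = 0.0323
  smooth-coated: (492 − 496)² / 496 = 0.0323
χ² = 0.0323 + 0.0323 = 0.0646 ≈ 0.065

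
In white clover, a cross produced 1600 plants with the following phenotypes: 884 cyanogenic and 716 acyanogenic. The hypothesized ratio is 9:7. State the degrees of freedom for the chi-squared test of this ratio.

1

A goodness-of-fit test with 2 phenotype classes has df = 2 − 1 = 1.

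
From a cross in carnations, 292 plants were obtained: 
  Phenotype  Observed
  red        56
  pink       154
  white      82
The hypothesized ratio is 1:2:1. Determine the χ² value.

Total ratio parts = 4. Expected numbers out of 292:
  red: 292 × 1/4 = 73
  pink: 292 × 2/4 = 146
  white: 292 × 1/4 = 73
χ² = Σ (O − E)² / E
  red: (56 − 73)² / 73 = 3.9589
  pink: (154 − 146)² / 146 = 0.4384
  white: (82 − 73)² / 73 = 1.1096
χ² = 3.9589 + 0.4384 + 1.1096 = 5.5069 ≈ 5.507

5.507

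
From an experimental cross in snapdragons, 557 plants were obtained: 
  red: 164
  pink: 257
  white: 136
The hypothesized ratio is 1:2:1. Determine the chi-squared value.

Total ratio parts = 4. Expected numbers out of 557:
  red: 557 × 1/4 = 139.25
  pink: 557 × 2/4 = 278.5
  white: 557 × 1/4 = 139.25
χ² = Σ (O − E)² / E
  red: (164 − 139.25)² / 139.25 = 4.3990
  pink: (257 − 278.5)² / 278.5 = 1.6598
  white: (136 − 139.25)² / 139.25 = 0.0759
χ² = 4.3990 + 1.6598 + 0.0759 = 6.1347 ≈ 6.135

6.135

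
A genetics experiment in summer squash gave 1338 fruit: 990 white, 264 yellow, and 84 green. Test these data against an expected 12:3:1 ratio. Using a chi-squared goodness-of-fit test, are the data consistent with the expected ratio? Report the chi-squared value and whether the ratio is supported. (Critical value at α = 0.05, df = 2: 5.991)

0.870; consistent

Expected counts for N = 1338 under a 12:3:1 ratio (total parts = 16):
  white: 1338 × 12/16 = 1003.5
  yellow: 1338 × 3/16 = 250.875
  green: 1338 × 1/16 = 83.625
χ² = Σ (O − E)² / E
  white: (990 − 1003.5)² / 1003.5 = 0.1816
  yellow: (264 − 250.875)² / 250.875 = 0.6867
  green: (84 − 83.625)² / 83.625 = 0.0017
χ² = 0.1816 + 0.6867 + 0.0017 = 0.870
Degrees of freedom = 3 − 1 = 2; critical value at α = 0.05 is 5.991.
Since 0.870 < 5.991, we fail to reject the null hypothesis — the data are consistent with the 12:3:1 ratio.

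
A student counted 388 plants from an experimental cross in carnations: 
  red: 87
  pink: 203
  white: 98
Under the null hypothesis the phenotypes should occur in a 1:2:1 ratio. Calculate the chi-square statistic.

1.459

The 1:2:1 ratio has 4 parts, so with N = 388 the expected counts are:
  red: 388 × 1/4 = 97
  pink: 388 × 2/4 = 194
  white: 388 × 1/4 = 97
χ² = Σ (O − E)² / E
  red: (87 − 97)² / 97 = 1.0309
  pink: (203 − 194)² / 194 = 0.4175
  white: (98 − 97)² / 97 = 0.0103
χ² = 1.0309 + 0.4175 + 0.0103 = 1.4587 ≈ 1.459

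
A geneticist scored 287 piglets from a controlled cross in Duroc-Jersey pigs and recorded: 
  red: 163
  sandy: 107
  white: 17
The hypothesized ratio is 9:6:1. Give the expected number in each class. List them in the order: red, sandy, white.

161.4375, 107.625, 17.9375

The 9:6:1 ratio has 16 parts, so with N = 287 the expected counts are:
  red: 287 × 9/16 = 161.4375
  sandy: 287 × 6/16 = 107.625
  white: 287 × 1/16 = 17.9375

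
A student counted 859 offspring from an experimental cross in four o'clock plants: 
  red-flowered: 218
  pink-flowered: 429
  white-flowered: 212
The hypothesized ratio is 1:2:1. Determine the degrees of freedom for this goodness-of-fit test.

2

A goodness-of-fit test with 3 phenotype classes has df = 3 − 1 = 2.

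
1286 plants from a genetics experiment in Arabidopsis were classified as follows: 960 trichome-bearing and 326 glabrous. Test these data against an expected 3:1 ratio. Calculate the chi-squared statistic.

0.084

Total ratio parts = 4. Expected numbers out of 1286:
  trichome-bearing: 1286 × 3/4 = 964.5
  glabrous: 1286 × 1/4 = 321.5
χ² = Σ (O − E)² / E
  trichome-bearing: (960 − 964.5)² / 964.5 = 0.0210
  glabrous: (326 − 321.5)² / 321.5 = 0.0630
χ² = 0.0210 + 0.0630 = 0.084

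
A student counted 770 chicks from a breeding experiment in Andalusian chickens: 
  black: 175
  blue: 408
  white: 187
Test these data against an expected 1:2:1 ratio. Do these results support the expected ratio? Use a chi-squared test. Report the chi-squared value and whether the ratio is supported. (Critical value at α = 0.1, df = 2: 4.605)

3.122; consistent

Expected counts for N = 770 under a 1:2:1 ratio (total parts = 4):
  black: 770 × 1/4 = 192.5
  blue: 770 × 2/4 = 385
  white: 770 × 1/4 = 192.5
χ² = Σ (O − E)² / E
  black: (175 − 192.5)² / 192.5 = 1.5909
  blue: (408 − 385)² / 385 = 1.3740
  white: (187 − 192.5)² / 192.5 = 0.1571
χ² = 1.5909 + 1.3740 + 0.1571 = 3.122
Degrees of freedom = 3 − 1 = 2; critical value at α = 0.1 is 4.605.
Since 3.122 < 4.605, we fail to reject the null hypothesis — the data are consistent with the 1:2:1 ratio.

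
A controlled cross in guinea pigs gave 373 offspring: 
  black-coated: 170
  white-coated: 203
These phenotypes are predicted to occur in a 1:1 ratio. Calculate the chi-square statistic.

2.920

Expected counts for N = 373 under a 1:1 ratio (total parts = 2):
  black-coated: 373 × 1/2 = 186.5
  white-coated: 373 × 1/2 = 186.5
χ² = Σ (O − E)² / E
  black-coated: (170 − 186.5)² / 186.5 = 1.4598
  white-coated: (203 − 186.5)² / 186.5 = 1.4598
χ² = 1.4598 + 1.4598 = 2.9196 ≈ 2.920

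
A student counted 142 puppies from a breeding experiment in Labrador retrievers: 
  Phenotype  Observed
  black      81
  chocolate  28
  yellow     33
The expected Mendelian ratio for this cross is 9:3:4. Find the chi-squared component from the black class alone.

0.016

Total ratio parts = 16. Expected numbers out of 142:
  black: 142 × 9/16 = 79.875
  chocolate: 142 × 3/16 = 26.625
  yellow: 142 × 4/16 = 35.5
Contribution of black: (81 − 79.875)² / 79.875 = 0.0158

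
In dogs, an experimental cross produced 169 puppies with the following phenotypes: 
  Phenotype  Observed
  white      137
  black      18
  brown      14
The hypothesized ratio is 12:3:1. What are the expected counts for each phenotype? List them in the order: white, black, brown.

Expected counts for N = 169 under a 12:3:1 ratio (total parts = 16):
  white: 169 × 12/16 = 126.75
  black: 169 × 3/16 = 31.6875
  brown: 169 × 1/16 = 10.5625

126.75, 31.6875, 10.5625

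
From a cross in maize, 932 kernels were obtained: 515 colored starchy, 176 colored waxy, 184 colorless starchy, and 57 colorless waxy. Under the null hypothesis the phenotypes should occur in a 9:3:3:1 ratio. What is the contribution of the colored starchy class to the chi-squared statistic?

The 9:3:3:1 ratio has 16 parts, so with N = 932 the expected counts are:
  colored starchy: 932 × 9/16 = 524.25
  colored waxy: 932 × 3/16 = 174.75
  colorless starchy: 932 × 3/16 = 174.75
  colorless waxy: 932 × 1/16 = 58.25
Contribution of colored starchy: (515 − 524.25)² / 524.25 = 0.1632

0.163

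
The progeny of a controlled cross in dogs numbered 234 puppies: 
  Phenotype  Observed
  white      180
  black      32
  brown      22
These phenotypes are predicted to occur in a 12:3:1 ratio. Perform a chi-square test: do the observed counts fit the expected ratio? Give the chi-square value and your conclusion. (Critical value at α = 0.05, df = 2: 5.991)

7.048; not consistent

Total ratio parts = 16. Expected numbers out of 234:
  white: 234 × 12/16 = 175.5
  black: 234 × 3/16 = 43.875
  brown: 234 × 1/16 = 14.625
χ² = Σ (O − E)² / E
  white: (180 − 175.5)² / 175.5 = 0.1154
  black: (32 − 43.875)² / 43.875 = 3.2140
  brown: (22 − 14.625)² / 14.625 = 3.7190
χ² = 0.1154 + 3.2140 + 3.7190 = 7.0484 ≈ 7.048
Degrees of freedom = 3 − 1 = 2; critical value at α = 0.05 is 5.991.
Since 7.048 > 5.991, we reject the null hypothesis — the data do not fit the 12:3:1 ratio.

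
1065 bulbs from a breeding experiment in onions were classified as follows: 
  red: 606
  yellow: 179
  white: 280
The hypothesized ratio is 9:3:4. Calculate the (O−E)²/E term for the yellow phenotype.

2.143

Total ratio parts = 16. Expected numbers out of 1065:
  red: 1065 × 9/16 = 599.0625
  yellow: 1065 × 3/16 = 199.6875
  white: 1065 × 4/16 = 266.25
Contribution of yellow: (179 − 199.6875)² / 199.6875 = 2.1432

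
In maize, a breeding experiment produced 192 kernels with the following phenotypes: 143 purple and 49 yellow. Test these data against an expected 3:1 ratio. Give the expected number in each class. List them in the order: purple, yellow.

144, 48

Under the 3:1 hypothesis (Σ ratio = 4, N = 192):
  purple: 192 × 3/4 = 144
  yellow: 192 × 1/4 = 48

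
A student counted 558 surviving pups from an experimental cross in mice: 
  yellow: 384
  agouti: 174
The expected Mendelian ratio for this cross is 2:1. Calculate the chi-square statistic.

Under the 2:1 hypothesis (Σ ratio = 3, N = 558):
  yellow: 558 × 2/3 = 372
  agouti: 558 × 1/3 = 186
χ² = Σ (O − E)² / E
  yellow: (384 − 372)² / 372 = 0.3871
  agouti: (174 − 186)² / 186 = 0.7742
χ² = 0.3871 + 0.7742 = 1.1613 ≈ 1.161

1.161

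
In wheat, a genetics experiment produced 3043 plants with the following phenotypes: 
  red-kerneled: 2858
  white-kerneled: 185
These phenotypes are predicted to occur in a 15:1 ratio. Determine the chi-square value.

0.151

Expected counts for N = 3043 under a 15:1 ratio (total parts = 16):
  red-kerneled: 3043 × 15/16 = 2852.8125
  white-kerneled: 3043 × 1/16 = 190.1875
χ² = Σ (O − E)² / E
  red-kerneled: (2858 − 2852.8125)² / 2852.8125 = 0.0094
  white-kerneled: (185 − 190.1875)² / 190.1875 = 0.1415
χ² = 0.0094 + 0.1415 = 0.1509 ≈ 0.151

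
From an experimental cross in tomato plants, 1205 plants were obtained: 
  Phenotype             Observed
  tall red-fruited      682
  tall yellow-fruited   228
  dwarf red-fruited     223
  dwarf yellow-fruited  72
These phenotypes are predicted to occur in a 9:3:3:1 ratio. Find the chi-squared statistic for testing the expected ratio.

Total ratio parts = 16. Expected numbers out of 1205:
  tall red-fruited: 1205 × 9/16 = 677.8125
  tall yellow-fruited: 1205 × 3/16 = 225.9375
  dwarf red-fruited: 1205 × 3/16 = 225.9375
  dwarf yellow-fruited: 1205 × 1/16 = 75.3125
χ² = Σ (O − E)² / E
  tall red-fruited: (682 − 677.8125)² / 677.8125 = 0.0259
  tall yellow-fruited: (228 − 225.9375)² / 225.9375 = 0.0188
  dwarf red-fruited: (223 − 225.9375)² / 225.9375 = 0.0382
  dwarf yellow-fruited: (72 − 75.3125)² / 75.3125 = 0.1457
χ² = 0.0259 + 0.0188 + 0.0382 + 0.1457 = 0.2286 ≈ 0.229

0.229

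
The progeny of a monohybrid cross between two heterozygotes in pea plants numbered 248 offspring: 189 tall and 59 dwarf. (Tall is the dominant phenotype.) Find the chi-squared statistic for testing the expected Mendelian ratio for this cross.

0.194

For a monohybrid cross between heterozygotes with complete dominance, the expected phenotypic ratio is 3:1.
The 3:1 ratio has 4 parts, so with N = 248 the expected counts are:
  tall: 248 × 3/4 = 186
  dwarf: 248 × 1/4 = 62
χ² = Σ (O − E)² / E
  tall: (189 − 186)² / 186 = 0.0484
  dwarf: (59 − 62)² / 62 = 0.1452
χ² = 0.0484 + 0.1452 = 0.1936 ≈ 0.194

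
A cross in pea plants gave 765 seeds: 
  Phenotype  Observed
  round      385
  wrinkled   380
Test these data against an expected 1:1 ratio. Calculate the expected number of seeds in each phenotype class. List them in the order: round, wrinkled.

The 1:1 ratio has 2 parts, so with N = 765 the expected counts are:
  round: 765 × 1/2 = 382.5
  wrinkled: 765 × 1/2 = 382.5

382.5, 382.5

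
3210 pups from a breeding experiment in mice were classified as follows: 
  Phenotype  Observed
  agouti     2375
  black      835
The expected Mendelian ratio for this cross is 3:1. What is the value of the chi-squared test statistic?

Under the 3:1 hypothesis (Σ ratio = 4, N = 3210):
  agouti: 3210 × 3/4 = 2407.5
  black: 3210 × 1/4 = 802.5
χ² = Σ (O − E)² / E
  agouti: (2375 − 2407.5)² / 2407.5 = 0.4387
  black: (835 − 802.5)² / 802.5 = 1.3162
χ² = 0.4387 + 1.3162 = 1.7549 ≈ 1.755

1.755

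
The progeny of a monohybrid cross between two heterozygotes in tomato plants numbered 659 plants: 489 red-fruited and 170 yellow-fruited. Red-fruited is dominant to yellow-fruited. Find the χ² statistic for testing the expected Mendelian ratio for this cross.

For a monohybrid cross between heterozygotes with complete dominance, the expected phenotypic ratio is 3:1.
The 3:1 ratio has 4 parts, so with N = 659 the expected counts are:
  red-fruited: 659 × 3/4 = 494.25
  yellow-fruited: 659 × 1/4 = 164.75
χ² = Σ (O − E)² / E
  red-fruited: (489 − 494.25)² / 494.25 = 0.0558
  yellow-fruited: (170 − 164.75)² / 164.75 = 0.1673
χ² = 0.0558 + 0.1673 = 0.2231 ≈ 0.223

0.223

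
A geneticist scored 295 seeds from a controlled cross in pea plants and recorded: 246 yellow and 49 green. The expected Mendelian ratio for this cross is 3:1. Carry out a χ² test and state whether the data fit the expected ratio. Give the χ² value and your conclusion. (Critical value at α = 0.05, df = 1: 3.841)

11.075; not consistent

The 3:1 ratio has 4 parts, so with N = 295 the expected counts are:
  yellow: 295 × 3/4 = 221.25
  green: 295 × 1/4 = 73.75
χ² = Σ (O − E)² / E
  yellow: (246 − 221.25)² / 221.25 = 2.7686
  green: (49 − 73.75)² / 73.75 = 8.3059
χ² = 2.7686 + 8.3059 = 11.0745 ≈ 11.075
Degrees of freedom = 2 − 1 = 1; critical value at α = 0.05 is 3.841.
Since 11.075 > 3.841, we reject the null hypothesis — the data do not fit the 3:1 ratio.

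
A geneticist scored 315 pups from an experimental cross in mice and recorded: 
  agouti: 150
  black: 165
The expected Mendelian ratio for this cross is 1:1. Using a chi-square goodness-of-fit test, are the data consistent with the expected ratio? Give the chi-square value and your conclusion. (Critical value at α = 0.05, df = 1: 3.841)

0.714; consistent

Expected counts for N = 315 under a 1:1 ratio (total parts = 2):
  agouti: 315 × 1/2 = 157.5
  black: 315 × 1/2 = 157.5
χ² = Σ (O − E)² / E
  agouti: (150 − 157.5)² / 157.5 = 0.3571
  black: (165 − 157.5)² / 157.5 = 0.3571
χ² = 0.3571 + 0.3571 = 0.7142 ≈ 0.714
Degrees of freedom = 2 − 1 = 1; critical value at α = 0.05 is 3.841.
Since 0.714 < 3.841, we fail to reject the null hypothesis — the data are consistent with the 1:1 ratio.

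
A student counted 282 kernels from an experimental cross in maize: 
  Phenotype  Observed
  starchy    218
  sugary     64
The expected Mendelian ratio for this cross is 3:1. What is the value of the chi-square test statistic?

Total ratio parts = 4. Expected numbers out of 282:
  starchy: 282 × 3/4 = 211.5
  sugary: 282 × 1/4 = 70.5
χ² = Σ (O − E)² / E
  starchy: (218 − 211.5)² / 211.5 = 0.1998
  sugary: (64 − 70.5)² / 70.5 = 0.5993
χ² = 0.1998 + 0.5993 = 0.7991 ≈ 0.799

0.799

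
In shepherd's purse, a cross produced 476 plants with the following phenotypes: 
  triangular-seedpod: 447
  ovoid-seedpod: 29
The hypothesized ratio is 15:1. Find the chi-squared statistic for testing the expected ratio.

0.020

Total ratio parts = 16. Expected numbers out of 476:
  triangular-seedpod: 476 × 15/16 = 446.25
  ovoid-seedpod: 476 × 1/16 = 29.75
χ² = Σ (O − E)² / E
  triangular-seedpod: (447 − 446.25)² / 446.25 = 0.0013
  ovoid-seedpod: (29 − 29.75)² / 29.75 = 0.0189
χ² = 0.0013 + 0.0189 = 0.0202 ≈ 0.020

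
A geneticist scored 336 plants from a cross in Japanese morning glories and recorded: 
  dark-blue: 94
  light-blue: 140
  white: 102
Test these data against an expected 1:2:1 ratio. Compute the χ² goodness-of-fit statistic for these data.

9.714

Under the 1:2:1 hypothesis (Σ ratio = 4, N = 336):
  dark-blue: 336 × 1/4 = 84
  light-blue: 336 × 2/4 = 168
  white: 336 × 1/4 = 84
χ² = Σ (O − E)² / E
  dark-blue: (94 − 84)² / 84 = 1.1905
  light-blue: (140 − 168)² / 168 = 4.6667
  white: (102 − 84)² / 84 = 3.8571
χ² = 1.1905 + 4.6667 + 3.8571 = 9.7143 ≈ 9.714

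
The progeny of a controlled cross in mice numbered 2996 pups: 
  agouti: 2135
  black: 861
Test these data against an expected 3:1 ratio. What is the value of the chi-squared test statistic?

Total ratio parts = 4. Expected numbers out of 2996:
  agouti: 2996 × 3/4 = 2247
  black: 2996 × 1/4 = 749
χ² = Σ (O − E)² / E
  agouti: (2135 − 2247)² / 2247 = 5.5826
  black: (861 − 749)² / 749 = 16.7477
χ² = 5.5826 + 16.7477 = 22.3303 ≈ 22.330

22.330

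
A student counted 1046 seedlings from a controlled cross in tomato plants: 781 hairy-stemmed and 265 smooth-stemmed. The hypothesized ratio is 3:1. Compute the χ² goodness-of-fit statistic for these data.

Total ratio parts = 4. Expected numbers out of 1046:
  hairy-stemmed: 1046 × 3/4 = 784.5
  smooth-stemmed: 1046 × 1/4 = 261.5
χ² = Σ (O − E)² / E
  hairy-stemmed: (781 − 784.5)² / 784.5 = 0.0156
  smooth-stemmed: (265 − 261.5)² / 261.5 = 0.0468
χ² = 0.0156 + 0.0468 = 0.0624 ≈ 0.062

0.062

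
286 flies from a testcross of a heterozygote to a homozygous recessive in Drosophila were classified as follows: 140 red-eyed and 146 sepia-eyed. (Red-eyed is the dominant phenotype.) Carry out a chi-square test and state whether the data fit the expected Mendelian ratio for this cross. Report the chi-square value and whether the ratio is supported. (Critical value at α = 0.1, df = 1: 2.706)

0.126; consistent

A testcross of a heterozygote (Aa × aa) gives a 1:1 phenotypic ratio.
Under the 1:1 hypothesis (Σ ratio = 2, N = 286):
  red-eyed: 286 × 1/2 = 143
  sepia-eyed: 286 × 1/2 = 143
χ² = Σ (O − E)² / E
  red-eyed: (140 − 143)² / 143 = 0.0629
  sepia-eyed: (146 − 143)² / 143 = 0.0629
χ² = 0.0629 + 0.0629 = 0.1258 ≈ 0.126
Degrees of freedom = 2 − 1 = 1; critical value at α = 0.1 is 2.706.
Since 0.126 < 2.706, we fail to reject the null hypothesis — the data are consistent with the 1:1 ratio.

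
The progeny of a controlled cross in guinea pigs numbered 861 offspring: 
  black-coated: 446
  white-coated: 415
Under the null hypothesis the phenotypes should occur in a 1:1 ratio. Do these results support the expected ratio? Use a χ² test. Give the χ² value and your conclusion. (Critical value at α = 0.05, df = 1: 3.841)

1.116; consistent

Total ratio parts = 2. Expected numbers out of 861:
  black-coated: 861 × 1/2 = 430.5
  white-coated: 861 × 1/2 = 430.5
χ² = Σ (O − E)² / E
  black-coated: (446 − 430.5)² / 430.5 = 0.5581
  white-coated: (415 − 430.5)² / 430.5 = 0.5581
χ² = 0.5581 + 0.5581 = 1.1162 ≈ 1.116
Degrees of freedom = 2 − 1 = 1; critical value at α = 0.05 is 3.841.
Since 1.116 < 3.841, we fail to reject the null hypothesis — the data are consistent with the 1:1 ratio.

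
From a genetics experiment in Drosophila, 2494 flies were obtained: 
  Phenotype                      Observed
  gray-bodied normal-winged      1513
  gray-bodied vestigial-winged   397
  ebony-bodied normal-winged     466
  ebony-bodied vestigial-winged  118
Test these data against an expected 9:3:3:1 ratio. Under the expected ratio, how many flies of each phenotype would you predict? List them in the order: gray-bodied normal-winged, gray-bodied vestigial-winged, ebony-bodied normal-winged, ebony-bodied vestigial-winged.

Expected counts for N = 2494 under a 9:3:3:1 ratio (total parts = 16):
  gray-bodied normal-winged: 2494 × 9/16 = 1402.875
  gray-bodied vestigial-winged: 2494 × 3/16 = 467.625
  ebony-bodied normal-winged: 2494 × 3/16 = 467.625
  ebony-bodied vestigial-winged: 2494 × 1/16 = 155.875

1402.875, 467.625, 467.625, 155.875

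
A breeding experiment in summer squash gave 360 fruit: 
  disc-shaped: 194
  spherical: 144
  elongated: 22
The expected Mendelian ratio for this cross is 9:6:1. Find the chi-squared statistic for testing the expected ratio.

Total ratio parts = 16. Expected numbers out of 360:
  disc-shaped: 360 × 9/16 = 202.5
  spherical: 360 × 6/16 = 135
  elongated: 360 × 1/16 = 22.5
χ² = Σ (O − E)² / E
  disc-shaped: (194 − 202.5)² / 202.5 = 0.3568
  spherical: (144 − 135)² / 135 = 0.6000
  elongated: (22 − 22.5)² / 22.5 = 0.0111
χ² = 0.3568 + 0.6000 + 0.0111 = 0.9679 ≈ 0.968

0.968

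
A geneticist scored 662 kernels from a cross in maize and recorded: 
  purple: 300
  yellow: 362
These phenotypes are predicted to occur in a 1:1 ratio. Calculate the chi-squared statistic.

5.807

Expected counts for N = 662 under a 1:1 ratio (total parts = 2):
  purple: 662 × 1/2 = 331
  yellow: 662 × 1/2 = 331
χ² = Σ (O − E)² / E
  purple: (300 − 331)² / 331 = 2.9033
  yellow: (362 − 331)² / 331 = 2.9033
χ² = 2.9033 + 2.9033 = 5.8066 ≈ 5.807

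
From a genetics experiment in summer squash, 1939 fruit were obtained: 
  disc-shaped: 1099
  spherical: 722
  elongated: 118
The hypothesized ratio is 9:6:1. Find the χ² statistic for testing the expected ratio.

0.183

Expected counts for N = 1939 under a 9:6:1 ratio (total parts = 16):
  disc-shaped: 1939 × 9/16 = 1090.6875
  spherical: 1939 × 6/16 = 727.125
  elongated: 1939 × 1/16 = 121.1875
χ² = Σ (O − E)² / E
  disc-shaped: (1099 − 1090.6875)² / 1090.6875 = 0.0634
  spherical: (722 − 727.125)² / 727.125 = 0.0361
  elongated: (118 − 121.1875)² / 121.1875 = 0.0838
χ² = 0.0634 + 0.0361 + 0.0838 = 0.1833 ≈ 0.183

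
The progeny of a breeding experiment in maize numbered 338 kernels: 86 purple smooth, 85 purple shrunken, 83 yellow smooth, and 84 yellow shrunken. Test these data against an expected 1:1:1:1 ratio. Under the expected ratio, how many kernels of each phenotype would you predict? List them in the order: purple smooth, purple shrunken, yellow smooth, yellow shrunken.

The 1:1:1:1 ratio has 4 parts, so with N = 338 the expected counts are:
  purple smooth: 338 × 1/4 = 84.5
  purple shrunken: 338 × 1/4 = 84.5
  yellow smooth: 338 × 1/4 = 84.5
  yellow shrunken: 338 × 1/4 = 84.5

84.5, 84.5, 84.5, 84.5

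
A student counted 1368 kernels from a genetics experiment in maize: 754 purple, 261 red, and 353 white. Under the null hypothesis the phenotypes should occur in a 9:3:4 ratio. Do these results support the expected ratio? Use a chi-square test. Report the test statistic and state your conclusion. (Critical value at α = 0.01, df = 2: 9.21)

Expected counts for N = 1368 under a 9:3:4 ratio (total parts = 16):
  purple: 1368 × 9/16 = 769.5
  red: 1368 × 3/16 = 256.5
  white: 1368 × 4/16 = 342
χ² = Σ (O − E)² / E
  purple: (754 − 769.5)² / 769.5 = 0.3122
  red: (261 − 256.5)² / 256.5 = 0.0789
  white: (353 − 342)² / 342 = 0.3538
χ² = 0.3122 + 0.0789 + 0.3538 = 0.7449 ≈ 0.745
Degrees of freedom = 3 − 1 = 2; critical value at α = 0.01 is 9.21.
Since 0.745 < 9.21, we fail to reject the null hypothesis — the data are consistent with the 9:3:4 ratio.

0.745; consistent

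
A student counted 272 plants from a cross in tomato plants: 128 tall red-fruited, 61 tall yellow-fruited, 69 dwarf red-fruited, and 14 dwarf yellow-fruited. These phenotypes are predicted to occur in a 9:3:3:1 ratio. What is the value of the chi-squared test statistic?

12.928

Expected counts for N = 272 under a 9:3:3:1 ratio (total parts = 16):
  tall red-fruited: 272 × 9/16 = 153
  tall yellow-fruited: 272 × 3/16 = 51
  dwarf red-fruited: 272 × 3/16 = 51
  dwarf yellow-fruited: 272 × 1/16 = 17
χ² = Σ (O − E)² / E
  tall red-fruited: (128 − 153)² / 153 = 4.0850
  tall yellow-fruited: (61 − 51)² / 51 = 1.9608
  dwarf red-fruited: (69 − 51)² / 51 = 6.3529
  dwarf yellow-fruited: (14 − 17)² / 17 = 0.5294
χ² = 4.0850 + 1.9608 + 6.3529 + 0.5294 = 12.9281 ≈ 12.928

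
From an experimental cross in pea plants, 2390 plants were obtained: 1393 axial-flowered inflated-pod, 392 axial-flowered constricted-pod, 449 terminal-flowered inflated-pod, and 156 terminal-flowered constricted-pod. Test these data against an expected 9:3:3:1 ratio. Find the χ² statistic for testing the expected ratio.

Expected counts for N = 2390 under a 9:3:3:1 ratio (total parts = 16):
  axial-flowered inflated-pod: 2390 × 9/16 = 1344.375
  axial-flowered constricted-pod: 2390 × 3/16 = 448.125
  terminal-flowered inflated-pod: 2390 × 3/16 = 448.125
  terminal-flowered constricted-pod: 2390 × 1/16 = 149.375
χ² = Σ (O − E)² / E
  axial-flowered inflated-pod: (1393 − 1344.375)² / 1344.375 = 1.7587
  axial-flowered constricted-pod: (392 − 448.125)² / 448.125 = 7.0293
  terminal-flowered inflated-pod: (449 − 448.125)² / 448.125 = 0.0017
  terminal-flowered constricted-pod: (156 − 149.375)² / 149.375 = 0.2938
χ² = 1.7587 + 7.0293 + 0.0017 + 0.2938 = 9.0835 ≈ 9.084

9.084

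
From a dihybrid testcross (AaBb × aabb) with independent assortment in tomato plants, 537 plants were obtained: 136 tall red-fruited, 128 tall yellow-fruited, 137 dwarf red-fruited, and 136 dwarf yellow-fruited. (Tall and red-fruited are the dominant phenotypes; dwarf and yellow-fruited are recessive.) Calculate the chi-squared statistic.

A dihybrid testcross with independent assortment gives a 1:1:1:1 ratio.
Under the 1:1:1:1 hypothesis (Σ ratio = 4, N = 537):
  tall red-fruited: 537 × 1/4 = 134.25
  tall yellow-fruited: 537 × 1/4 = 134.25
  dwarf red-fruited: 537 × 1/4 = 134.25
  dwarf yellow-fruited: 537 × 1/4 = 134.25
χ² = Σ (O − E)² / E
  tall red-fruited: (136 − 134.25)² / 134.25 = 0.0228
  tall yellow-fruited: (128 − 134.25)² / 134.25 = 0.2910
  dwarf red-fruited: (137 − 134.25)² / 134.25 = 0.0563
  dwarf yellow-fruited: (136 − 134.25)² / 134.25 = 0.0228
χ² = 0.0228 + 0.2910 + 0.0563 + 0.0228 = 0.3929 ≈ 0.393

0.393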